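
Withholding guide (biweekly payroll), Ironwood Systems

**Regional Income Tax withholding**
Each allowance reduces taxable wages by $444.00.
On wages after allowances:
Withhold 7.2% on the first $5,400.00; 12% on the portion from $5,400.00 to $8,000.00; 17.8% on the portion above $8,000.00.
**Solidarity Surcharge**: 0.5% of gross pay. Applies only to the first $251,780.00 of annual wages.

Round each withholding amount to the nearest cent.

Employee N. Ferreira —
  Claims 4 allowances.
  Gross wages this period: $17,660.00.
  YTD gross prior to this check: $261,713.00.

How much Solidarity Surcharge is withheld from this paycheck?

$0.00

Solidarity Surcharge: YTD $261,713.00 ≥ cap $251,780.00 → $0.00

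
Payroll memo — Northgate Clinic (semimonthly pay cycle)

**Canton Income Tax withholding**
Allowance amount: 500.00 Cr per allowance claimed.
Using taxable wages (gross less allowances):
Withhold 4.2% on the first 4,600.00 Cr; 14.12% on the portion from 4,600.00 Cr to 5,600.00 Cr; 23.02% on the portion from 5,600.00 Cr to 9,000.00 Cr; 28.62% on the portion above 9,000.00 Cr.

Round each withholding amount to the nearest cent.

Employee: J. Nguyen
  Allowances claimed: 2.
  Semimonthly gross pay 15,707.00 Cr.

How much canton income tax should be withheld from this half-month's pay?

2,750.42 Cr

Canton Income Tax: taxable = 15,707.00 Cr − 2×500.00 Cr = 14,707.00 Cr
  1,117.08 Cr + 28.62% × (14,707.00 Cr − 9,000.00 Cr) = 1,117.08 Cr + 28.62% × 5,707.00 Cr = 2,750.42 Cr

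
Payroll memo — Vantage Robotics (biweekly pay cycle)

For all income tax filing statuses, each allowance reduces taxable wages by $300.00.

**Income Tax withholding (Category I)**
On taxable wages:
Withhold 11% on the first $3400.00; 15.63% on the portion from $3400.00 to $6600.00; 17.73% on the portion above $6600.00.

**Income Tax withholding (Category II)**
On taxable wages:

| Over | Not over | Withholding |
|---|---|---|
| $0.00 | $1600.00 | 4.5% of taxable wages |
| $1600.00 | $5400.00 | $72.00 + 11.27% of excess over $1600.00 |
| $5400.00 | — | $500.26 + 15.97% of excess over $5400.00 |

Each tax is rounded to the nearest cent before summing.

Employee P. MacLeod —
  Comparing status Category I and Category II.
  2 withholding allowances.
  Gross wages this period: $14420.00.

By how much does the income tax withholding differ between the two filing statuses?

Income Tax (Category I): taxable = $14420.00 − 2×$300.00 = $13820.00
  $874.16 + 17.73% × ($13820.00 − $6600.00) = $874.16 + 17.73% × $7220.00 = $2154.27
Income Tax (Category II): taxable = $14420.00 − 2×$300.00 = $13820.00
  $500.26 + 15.97% × ($13820.00 − $5400.00) = $500.26 + 15.97% × $8420.00 = $1844.93
Difference: |$2154.27 − $1844.93| = $309.34 (higher under Category I)

$309.34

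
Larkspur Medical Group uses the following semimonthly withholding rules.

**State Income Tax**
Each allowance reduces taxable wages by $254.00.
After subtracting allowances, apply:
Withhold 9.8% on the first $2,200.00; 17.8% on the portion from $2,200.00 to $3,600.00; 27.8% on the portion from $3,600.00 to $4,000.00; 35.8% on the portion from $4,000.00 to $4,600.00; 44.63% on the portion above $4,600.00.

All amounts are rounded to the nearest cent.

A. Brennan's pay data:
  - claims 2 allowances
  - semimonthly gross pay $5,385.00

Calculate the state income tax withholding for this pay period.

$914.43

State Income Tax: taxable = $5,385.00 − 2×$254.00 = $4,877.00
  $790.80 + 44.63% × ($4,877.00 − $4,600.00) = $790.80 + 44.63% × $277.00 = $914.43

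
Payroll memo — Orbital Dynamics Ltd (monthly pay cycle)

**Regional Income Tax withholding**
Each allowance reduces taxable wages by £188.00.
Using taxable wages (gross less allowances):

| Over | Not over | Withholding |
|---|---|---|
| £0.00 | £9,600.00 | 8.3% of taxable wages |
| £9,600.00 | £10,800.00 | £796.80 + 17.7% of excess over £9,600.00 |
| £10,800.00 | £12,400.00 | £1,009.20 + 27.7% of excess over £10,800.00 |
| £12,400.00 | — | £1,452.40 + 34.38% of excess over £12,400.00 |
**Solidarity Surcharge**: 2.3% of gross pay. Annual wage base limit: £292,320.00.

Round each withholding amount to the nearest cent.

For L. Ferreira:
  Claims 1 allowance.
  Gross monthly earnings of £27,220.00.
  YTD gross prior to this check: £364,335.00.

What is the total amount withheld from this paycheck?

£6,482.88

Regional Income Tax: taxable = £27,220.00 − 1×£188.00 = £27,032.00
  £1,452.40 + 34.38% × (£27,032.00 − £12,400.00) = £1,452.40 + 34.38% × £14,632.00 = £6,482.88
Solidarity Surcharge: YTD £364,335.00 ≥ cap £292,320.00 → £0.00
Total: £6,482.88 + £0.00 = £6,482.88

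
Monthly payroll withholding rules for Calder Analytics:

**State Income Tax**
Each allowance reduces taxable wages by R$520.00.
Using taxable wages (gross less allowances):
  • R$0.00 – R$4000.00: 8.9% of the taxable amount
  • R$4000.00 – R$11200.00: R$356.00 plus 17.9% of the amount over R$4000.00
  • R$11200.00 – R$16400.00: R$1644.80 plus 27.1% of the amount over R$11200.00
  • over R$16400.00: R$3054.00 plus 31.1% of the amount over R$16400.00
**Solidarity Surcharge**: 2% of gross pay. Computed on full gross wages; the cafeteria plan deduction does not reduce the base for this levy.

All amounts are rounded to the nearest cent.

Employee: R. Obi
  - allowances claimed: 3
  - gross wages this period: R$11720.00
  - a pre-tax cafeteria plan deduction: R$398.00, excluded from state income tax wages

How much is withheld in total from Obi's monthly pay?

R$1621.80

State Income Tax: taxable = R$11720.00 − R$398.00 − 3×R$520.00 = R$9762.00
  R$356.00 + 17.9% × (R$9762.00 − R$4000.00) = R$356.00 + 17.9% × R$5762.00 = R$1387.40
Solidarity Surcharge: 2% × R$11720.00 = R$234.40
Total: R$1387.40 + R$234.40 = R$1621.80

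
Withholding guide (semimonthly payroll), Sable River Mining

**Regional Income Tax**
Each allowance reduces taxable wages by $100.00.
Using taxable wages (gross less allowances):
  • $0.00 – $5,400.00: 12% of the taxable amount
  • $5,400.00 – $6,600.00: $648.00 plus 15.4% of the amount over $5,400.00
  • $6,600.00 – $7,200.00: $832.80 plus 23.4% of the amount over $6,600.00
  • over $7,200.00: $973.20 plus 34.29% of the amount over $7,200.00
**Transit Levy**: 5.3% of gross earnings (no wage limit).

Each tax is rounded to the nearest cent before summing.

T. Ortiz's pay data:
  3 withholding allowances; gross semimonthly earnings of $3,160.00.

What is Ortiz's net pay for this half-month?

Regional Income Tax: taxable = $3,160.00 − 3×$100.00 = $2,860.00
  12% × $2,860.00 = $343.20
Transit Levy: 5.3% × $3,160.00 = $167.48
Total withheld: $343.20 + $167.48 = $510.68
Net pay: $3,160.00 − $510.68 = $2,649.32

$2,649.32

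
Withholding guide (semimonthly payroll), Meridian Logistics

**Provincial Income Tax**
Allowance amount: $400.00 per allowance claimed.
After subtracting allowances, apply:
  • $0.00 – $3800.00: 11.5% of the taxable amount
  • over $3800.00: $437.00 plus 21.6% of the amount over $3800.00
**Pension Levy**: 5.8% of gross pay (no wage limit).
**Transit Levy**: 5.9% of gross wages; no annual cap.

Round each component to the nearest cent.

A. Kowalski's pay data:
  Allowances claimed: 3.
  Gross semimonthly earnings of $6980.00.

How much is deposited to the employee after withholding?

Provincial Income Tax: taxable = $6980.00 − 3×$400.00 = $5780.00
  $437.00 + 21.6% × ($5780.00 − $3800.00) = $437.00 + 21.6% × $1980.00 = $864.68
Pension Levy: 5.8% × $6980.00 = $404.84
Transit Levy: 5.9% × $6980.00 = $411.82
Total withheld: $864.68 + $404.84 + $411.82 = $1681.34
Net pay: $6980.00 − $1681.34 = $5298.66

$5298.66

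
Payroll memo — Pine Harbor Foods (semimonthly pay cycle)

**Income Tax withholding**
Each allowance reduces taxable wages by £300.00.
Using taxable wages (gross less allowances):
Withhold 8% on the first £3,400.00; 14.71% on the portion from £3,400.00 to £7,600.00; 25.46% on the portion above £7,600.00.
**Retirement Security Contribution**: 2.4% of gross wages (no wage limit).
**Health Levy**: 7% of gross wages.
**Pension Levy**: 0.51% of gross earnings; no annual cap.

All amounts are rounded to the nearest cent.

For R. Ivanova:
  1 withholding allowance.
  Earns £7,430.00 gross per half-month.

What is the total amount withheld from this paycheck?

Income Tax: taxable = £7,430.00 − 1×£300.00 = £7,130.00
  £272.00 + 14.71% × (£7,130.00 − £3,400.00) = £272.00 + 14.71% × £3,730.00 = £820.68
Retirement Security Contribution: 2.4% × £7,430.00 = £178.32
Health Levy: 7% × £7,430.00 = £520.10
Pension Levy: 0.51% × £7,430.00 = £37.89
Total: £820.68 + £178.32 + £520.10 + £37.89 = £1,556.99

£1,556.99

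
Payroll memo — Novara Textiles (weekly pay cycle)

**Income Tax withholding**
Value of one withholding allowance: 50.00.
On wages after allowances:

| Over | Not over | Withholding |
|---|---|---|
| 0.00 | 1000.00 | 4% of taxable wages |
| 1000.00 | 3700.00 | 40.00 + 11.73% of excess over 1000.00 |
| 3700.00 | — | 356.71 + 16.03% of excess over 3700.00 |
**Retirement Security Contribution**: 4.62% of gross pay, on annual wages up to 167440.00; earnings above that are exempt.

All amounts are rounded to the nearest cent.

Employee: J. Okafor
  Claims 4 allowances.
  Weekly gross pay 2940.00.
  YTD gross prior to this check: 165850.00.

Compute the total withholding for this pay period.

317.56

Income Tax: taxable = 2940.00 − 4×50.00 = 2740.00
  40.00 + 11.73% × (2740.00 − 1000.00) = 40.00 + 11.73% × 1740.00 = 244.10
Retirement Security Contribution: cap 167440.00 − YTD 165850.00 = 1590.00 subject; 4.62% × 1590.00 = 73.46
Total: 244.10 + 73.46 = 317.56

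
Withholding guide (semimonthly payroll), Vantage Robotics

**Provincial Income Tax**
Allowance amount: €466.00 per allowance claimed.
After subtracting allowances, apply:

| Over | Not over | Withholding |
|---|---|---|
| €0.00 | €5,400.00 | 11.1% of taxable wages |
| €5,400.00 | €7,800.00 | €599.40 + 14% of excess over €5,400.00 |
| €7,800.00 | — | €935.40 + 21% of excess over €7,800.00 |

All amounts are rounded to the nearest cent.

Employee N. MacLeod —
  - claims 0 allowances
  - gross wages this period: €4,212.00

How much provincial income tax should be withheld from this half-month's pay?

€467.53

Provincial Income Tax: taxable = €4,212.00
  11.1% × €4,212.00 = €467.53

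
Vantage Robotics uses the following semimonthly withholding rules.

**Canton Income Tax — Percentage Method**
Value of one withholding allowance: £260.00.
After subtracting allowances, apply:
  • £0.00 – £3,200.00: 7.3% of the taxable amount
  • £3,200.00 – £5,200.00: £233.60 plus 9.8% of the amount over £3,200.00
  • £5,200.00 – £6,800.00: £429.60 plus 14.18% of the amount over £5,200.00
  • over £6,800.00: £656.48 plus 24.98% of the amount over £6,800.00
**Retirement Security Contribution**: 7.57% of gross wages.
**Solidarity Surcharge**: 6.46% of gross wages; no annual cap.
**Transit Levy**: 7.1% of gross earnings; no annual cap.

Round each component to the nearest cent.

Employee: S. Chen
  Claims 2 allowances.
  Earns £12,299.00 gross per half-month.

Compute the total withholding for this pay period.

Canton Income Tax: taxable = £12,299.00 − 2×£260.00 = £11,779.00
  £656.48 + 24.98% × (£11,779.00 − £6,800.00) = £656.48 + 24.98% × £4,979.00 = £1,900.23
Retirement Security Contribution: 7.57% × £12,299.00 = £931.03
Solidarity Surcharge: 6.46% × £12,299.00 = £794.52
Transit Levy: 7.1% × £12,299.00 = £873.23
Total: £1,900.23 + £931.03 + £794.52 + £873.23 = £4,499.01

£4,499.01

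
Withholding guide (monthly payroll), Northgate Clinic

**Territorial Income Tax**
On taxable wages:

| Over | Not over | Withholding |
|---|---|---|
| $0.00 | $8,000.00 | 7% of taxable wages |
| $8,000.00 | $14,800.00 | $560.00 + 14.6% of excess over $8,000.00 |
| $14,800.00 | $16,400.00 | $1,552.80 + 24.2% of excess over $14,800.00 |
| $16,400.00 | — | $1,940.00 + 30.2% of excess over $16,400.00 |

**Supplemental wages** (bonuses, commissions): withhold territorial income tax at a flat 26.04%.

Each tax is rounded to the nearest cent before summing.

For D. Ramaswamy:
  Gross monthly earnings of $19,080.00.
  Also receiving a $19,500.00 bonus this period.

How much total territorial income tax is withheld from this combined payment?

$7,827.16

Territorial Income Tax: taxable = $19,080.00
  $1,940.00 + 30.2% × ($19,080.00 − $16,400.00) = $1,940.00 + 30.2% × $2,680.00 = $2,749.36
Supplemental (26.04% flat on bonus): 26.04% × $19,500.00 = $5,077.80
Total territorial income tax: $2,749.36 + $5,077.80 = $7,827.16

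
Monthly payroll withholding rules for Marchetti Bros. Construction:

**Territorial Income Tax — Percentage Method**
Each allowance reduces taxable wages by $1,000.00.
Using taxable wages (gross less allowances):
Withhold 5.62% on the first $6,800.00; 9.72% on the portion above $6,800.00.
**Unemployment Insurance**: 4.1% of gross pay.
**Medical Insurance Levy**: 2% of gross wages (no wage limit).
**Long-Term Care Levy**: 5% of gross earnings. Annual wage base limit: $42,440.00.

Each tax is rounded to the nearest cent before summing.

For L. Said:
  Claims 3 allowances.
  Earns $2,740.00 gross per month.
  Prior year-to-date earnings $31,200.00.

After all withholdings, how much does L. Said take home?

$2,435.86

Territorial Income Tax: taxable = $2,740.00 − 3×$1,000.00 = $-260.00
  Taxable ≤ 0 → $0.00
Unemployment Insurance: 4.1% × $2,740.00 = $112.34
Medical Insurance Levy: 2% × $2,740.00 = $54.80
Long-Term Care Levy: 5% × $2,740.00 = $137.00
Total withheld: $0.00 + $112.34 + $54.80 + $137.00 = $304.14
Net pay: $2,740.00 − $304.14 = $2,435.86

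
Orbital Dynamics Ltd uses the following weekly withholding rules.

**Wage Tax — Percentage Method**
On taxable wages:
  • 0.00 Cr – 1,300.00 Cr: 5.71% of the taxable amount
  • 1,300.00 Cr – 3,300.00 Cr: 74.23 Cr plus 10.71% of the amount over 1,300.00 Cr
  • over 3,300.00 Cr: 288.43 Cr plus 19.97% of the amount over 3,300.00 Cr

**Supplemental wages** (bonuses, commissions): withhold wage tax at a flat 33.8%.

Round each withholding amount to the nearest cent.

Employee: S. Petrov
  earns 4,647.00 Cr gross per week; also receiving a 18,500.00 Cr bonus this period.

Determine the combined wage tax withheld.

6,810.43 Cr

Wage Tax: taxable = 4,647.00 Cr
  288.43 Cr + 19.97% × (4,647.00 Cr − 3,300.00 Cr) = 288.43 Cr + 19.97% × 1,347.00 Cr = 557.43 Cr
Supplemental (33.8% flat on bonus): 33.8% × 18,500.00 Cr = 6,253.00 Cr
Total wage tax: 557.43 Cr + 6,253.00 Cr = 6,810.43 Cr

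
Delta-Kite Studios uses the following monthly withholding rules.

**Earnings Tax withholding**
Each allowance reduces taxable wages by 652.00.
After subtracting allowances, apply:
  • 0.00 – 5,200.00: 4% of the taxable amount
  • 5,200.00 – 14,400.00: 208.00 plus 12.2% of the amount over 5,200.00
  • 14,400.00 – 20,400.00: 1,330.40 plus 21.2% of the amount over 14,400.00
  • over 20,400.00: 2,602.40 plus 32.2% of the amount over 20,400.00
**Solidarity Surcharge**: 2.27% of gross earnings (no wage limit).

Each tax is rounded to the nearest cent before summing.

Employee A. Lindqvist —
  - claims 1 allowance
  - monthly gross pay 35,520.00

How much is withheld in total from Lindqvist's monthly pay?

Earnings Tax: taxable = 35,520.00 − 1×652.00 = 34,868.00
  2,602.40 + 32.2% × (34,868.00 − 20,400.00) = 2,602.40 + 32.2% × 14,468.00 = 7,261.10
Solidarity Surcharge: 2.27% × 35,520.00 = 806.30
Total: 7,261.10 + 806.30 = 8,067.40

8,067.40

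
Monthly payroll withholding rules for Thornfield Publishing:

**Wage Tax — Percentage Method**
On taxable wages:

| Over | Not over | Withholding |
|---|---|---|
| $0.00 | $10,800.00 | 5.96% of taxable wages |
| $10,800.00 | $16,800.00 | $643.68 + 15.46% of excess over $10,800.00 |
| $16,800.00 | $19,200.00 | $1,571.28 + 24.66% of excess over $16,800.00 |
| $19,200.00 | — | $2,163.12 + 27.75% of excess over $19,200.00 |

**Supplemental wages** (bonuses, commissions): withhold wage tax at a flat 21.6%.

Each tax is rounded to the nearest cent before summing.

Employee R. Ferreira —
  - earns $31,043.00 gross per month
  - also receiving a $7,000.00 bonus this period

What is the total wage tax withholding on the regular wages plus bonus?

Wage Tax: taxable = $31,043.00
  $2,163.12 + 27.75% × ($31,043.00 − $19,200.00) = $2,163.12 + 27.75% × $11,843.00 = $5,449.55
Supplemental (21.6% flat on bonus): 21.6% × $7,000.00 = $1,512.00
Total wage tax: $5,449.55 + $1,512.00 = $6,961.55

$6,961.55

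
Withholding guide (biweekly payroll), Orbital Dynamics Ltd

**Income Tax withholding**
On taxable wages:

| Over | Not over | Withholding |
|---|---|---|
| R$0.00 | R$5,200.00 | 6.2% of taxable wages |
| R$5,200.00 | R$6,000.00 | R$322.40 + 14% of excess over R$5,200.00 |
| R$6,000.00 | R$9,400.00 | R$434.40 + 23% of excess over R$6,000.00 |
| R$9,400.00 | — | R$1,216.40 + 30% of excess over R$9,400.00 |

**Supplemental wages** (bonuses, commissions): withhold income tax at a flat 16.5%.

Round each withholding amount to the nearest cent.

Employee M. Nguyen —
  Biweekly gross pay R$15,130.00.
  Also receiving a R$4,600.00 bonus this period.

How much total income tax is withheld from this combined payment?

R$3,694.40

Income Tax: taxable = R$15,130.00
  R$1,216.40 + 30% × (R$15,130.00 − R$9,400.00) = R$1,216.40 + 30% × R$5,730.00 = R$2,935.40
Supplemental (16.5% flat on bonus): 16.5% × R$4,600.00 = R$759.00
Total income tax: R$2,935.40 + R$759.00 = R$3,694.40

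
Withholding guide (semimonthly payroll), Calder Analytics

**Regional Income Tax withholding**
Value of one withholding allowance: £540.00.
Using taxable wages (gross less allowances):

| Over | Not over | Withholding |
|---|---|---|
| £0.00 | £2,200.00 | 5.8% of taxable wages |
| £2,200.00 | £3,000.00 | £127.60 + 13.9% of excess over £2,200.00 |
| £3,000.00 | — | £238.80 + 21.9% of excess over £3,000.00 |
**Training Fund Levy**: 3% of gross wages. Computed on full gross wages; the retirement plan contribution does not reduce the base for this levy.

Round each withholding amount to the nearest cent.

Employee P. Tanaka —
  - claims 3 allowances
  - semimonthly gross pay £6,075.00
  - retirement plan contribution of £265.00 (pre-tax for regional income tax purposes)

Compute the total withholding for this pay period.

£681.66

Regional Income Tax: taxable = £6,075.00 − £265.00 − 3×£540.00 = £4,190.00
  £238.80 + 21.9% × (£4,190.00 − £3,000.00) = £238.80 + 21.9% × £1,190.00 = £499.41
Training Fund Levy: 3% × £6,075.00 = £182.25
Total: £499.41 + £182.25 = £681.66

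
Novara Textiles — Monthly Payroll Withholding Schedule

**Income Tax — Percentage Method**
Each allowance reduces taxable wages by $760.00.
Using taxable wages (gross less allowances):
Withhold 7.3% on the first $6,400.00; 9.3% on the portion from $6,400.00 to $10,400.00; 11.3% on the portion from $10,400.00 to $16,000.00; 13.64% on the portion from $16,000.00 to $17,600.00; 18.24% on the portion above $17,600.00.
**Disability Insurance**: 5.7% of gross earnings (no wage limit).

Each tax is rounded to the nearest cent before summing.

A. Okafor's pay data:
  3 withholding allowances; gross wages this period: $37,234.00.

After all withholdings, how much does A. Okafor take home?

$30,256.05

Income Tax: taxable = $37,234.00 − 3×$760.00 = $34,954.00
  $1,690.24 + 18.24% × ($34,954.00 − $17,600.00) = $1,690.24 + 18.24% × $17,354.00 = $4,855.61
Disability Insurance: 5.7% × $37,234.00 = $2,122.34
Total withheld: $4,855.61 + $2,122.34 = $6,977.95
Net pay: $37,234.00 − $6,977.95 = $30,256.05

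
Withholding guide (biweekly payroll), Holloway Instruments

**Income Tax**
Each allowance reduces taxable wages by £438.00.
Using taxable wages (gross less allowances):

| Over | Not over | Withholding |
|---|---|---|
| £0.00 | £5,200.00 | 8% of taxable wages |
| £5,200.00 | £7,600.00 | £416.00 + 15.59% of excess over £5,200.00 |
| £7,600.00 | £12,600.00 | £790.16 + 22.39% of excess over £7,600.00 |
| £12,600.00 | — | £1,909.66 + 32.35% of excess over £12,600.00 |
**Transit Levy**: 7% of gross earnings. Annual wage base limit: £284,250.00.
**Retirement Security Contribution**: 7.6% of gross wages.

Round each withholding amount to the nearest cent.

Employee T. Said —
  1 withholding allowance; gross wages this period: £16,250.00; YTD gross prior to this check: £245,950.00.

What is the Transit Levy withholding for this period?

Transit Levy: 7% × £16,250.00 = £1,137.50

£1,137.50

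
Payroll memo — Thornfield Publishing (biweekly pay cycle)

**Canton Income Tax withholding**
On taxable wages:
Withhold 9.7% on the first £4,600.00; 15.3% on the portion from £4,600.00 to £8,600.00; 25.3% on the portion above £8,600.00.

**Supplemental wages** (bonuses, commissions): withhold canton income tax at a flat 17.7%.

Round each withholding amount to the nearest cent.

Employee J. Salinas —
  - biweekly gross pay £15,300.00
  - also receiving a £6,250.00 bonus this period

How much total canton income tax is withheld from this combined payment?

£3,859.55

Canton Income Tax: taxable = £15,300.00
  £1,058.20 + 25.3% × (£15,300.00 − £8,600.00) = £1,058.20 + 25.3% × £6,700.00 = £2,753.30
Supplemental (17.7% flat on bonus): 17.7% × £6,250.00 = £1,106.25
Total canton income tax: £2,753.30 + £1,106.25 = £3,859.55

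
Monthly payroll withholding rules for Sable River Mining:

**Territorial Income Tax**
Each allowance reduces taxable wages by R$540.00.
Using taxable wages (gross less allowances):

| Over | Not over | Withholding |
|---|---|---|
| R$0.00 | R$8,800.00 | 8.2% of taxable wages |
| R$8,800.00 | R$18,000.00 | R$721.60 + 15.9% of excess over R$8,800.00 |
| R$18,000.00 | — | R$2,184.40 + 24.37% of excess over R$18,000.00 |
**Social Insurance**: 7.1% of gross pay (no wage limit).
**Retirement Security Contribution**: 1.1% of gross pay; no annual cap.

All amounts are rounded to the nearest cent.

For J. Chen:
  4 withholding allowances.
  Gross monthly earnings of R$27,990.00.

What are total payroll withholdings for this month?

Territorial Income Tax: taxable = R$27,990.00 − 4×R$540.00 = R$25,830.00
  R$2,184.40 + 24.37% × (R$25,830.00 − R$18,000.00) = R$2,184.40 + 24.37% × R$7,830.00 = R$4,092.57
Social Insurance: 7.1% × R$27,990.00 = R$1,987.29
Retirement Security Contribution: 1.1% × R$27,990.00 = R$307.89
Total: R$4,092.57 + R$1,987.29 + R$307.89 = R$6,387.75

R$6,387.75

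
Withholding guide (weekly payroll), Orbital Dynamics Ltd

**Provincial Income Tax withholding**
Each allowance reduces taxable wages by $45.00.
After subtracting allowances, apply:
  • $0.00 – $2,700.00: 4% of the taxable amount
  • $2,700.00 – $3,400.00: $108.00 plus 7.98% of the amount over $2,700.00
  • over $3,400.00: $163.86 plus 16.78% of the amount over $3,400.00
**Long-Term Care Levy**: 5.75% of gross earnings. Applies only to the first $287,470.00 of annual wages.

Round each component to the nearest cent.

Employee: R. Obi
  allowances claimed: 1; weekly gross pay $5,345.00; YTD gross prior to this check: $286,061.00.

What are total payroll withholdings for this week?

$563.70

Provincial Income Tax: taxable = $5,345.00 − 1×$45.00 = $5,300.00
  $163.86 + 16.78% × ($5,300.00 − $3,400.00) = $163.86 + 16.78% × $1,900.00 = $482.68
Long-Term Care Levy: cap $287,470.00 − YTD $286,061.00 = $1,409.00 subject; 5.75% × $1,409.00 = $81.02
Total: $482.68 + $81.02 = $563.70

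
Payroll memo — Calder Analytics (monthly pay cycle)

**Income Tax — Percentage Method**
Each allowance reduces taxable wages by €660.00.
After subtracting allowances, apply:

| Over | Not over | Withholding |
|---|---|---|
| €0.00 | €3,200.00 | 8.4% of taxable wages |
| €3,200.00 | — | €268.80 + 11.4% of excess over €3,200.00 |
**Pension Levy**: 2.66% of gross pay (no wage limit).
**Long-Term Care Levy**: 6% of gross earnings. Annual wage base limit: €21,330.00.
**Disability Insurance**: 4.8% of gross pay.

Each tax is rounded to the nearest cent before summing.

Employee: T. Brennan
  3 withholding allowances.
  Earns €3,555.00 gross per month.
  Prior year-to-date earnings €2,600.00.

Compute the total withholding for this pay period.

Income Tax: taxable = €3,555.00 − 3×€660.00 = €1,575.00
  8.4% × €1,575.00 = €132.30
Pension Levy: 2.66% × €3,555.00 = €94.56
Long-Term Care Levy: 6% × €3,555.00 = €213.30
Disability Insurance: 4.8% × €3,555.00 = €170.64
Total: €132.30 + €94.56 + €213.30 + €170.64 = €610.80

€610.80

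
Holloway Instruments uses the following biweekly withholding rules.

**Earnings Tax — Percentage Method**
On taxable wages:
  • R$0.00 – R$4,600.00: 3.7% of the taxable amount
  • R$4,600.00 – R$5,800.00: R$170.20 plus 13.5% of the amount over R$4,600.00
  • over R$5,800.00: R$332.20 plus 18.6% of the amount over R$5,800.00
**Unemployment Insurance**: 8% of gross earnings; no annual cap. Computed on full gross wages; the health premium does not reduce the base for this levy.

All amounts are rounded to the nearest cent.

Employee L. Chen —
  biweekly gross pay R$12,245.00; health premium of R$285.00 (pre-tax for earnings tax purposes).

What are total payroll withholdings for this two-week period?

R$2,457.56

Earnings Tax: taxable = R$12,245.00 − R$285.00 = R$11,960.00
  R$332.20 + 18.6% × (R$11,960.00 − R$5,800.00) = R$332.20 + 18.6% × R$6,160.00 = R$1,477.96
Unemployment Insurance: 8% × R$12,245.00 = R$979.60
Total: R$1,477.96 + R$979.60 = R$2,457.56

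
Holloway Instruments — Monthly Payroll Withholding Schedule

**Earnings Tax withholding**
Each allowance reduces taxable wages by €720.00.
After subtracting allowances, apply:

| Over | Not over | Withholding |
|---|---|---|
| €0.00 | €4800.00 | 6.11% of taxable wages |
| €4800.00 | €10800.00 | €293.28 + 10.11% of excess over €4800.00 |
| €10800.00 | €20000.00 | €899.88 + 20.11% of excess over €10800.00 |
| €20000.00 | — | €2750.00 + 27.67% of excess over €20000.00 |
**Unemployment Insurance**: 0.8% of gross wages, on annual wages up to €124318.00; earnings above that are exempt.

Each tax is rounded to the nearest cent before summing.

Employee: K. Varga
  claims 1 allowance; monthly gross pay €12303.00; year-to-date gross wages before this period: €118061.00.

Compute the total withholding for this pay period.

€1107.40

Earnings Tax: taxable = €12303.00 − 1×€720.00 = €11583.00
  €899.88 + 20.11% × (€11583.00 − €10800.00) = €899.88 + 20.11% × €783.00 = €1057.34
Unemployment Insurance: cap €124318.00 − YTD €118061.00 = €6257.00 subject; 0.8% × €6257.00 = €50.06
Total: €1057.34 + €50.06 = €1107.40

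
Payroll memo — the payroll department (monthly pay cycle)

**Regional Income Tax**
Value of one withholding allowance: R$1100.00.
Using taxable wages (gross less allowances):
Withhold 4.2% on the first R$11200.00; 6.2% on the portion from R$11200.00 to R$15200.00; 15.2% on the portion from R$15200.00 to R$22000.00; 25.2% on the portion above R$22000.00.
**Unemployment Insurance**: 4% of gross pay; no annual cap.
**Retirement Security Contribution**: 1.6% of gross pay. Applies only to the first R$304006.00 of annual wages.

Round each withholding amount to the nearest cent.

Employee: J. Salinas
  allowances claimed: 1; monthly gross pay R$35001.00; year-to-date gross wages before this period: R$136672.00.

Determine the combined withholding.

Regional Income Tax: taxable = R$35001.00 − 1×R$1100.00 = R$33901.00
  R$1752.00 + 25.2% × (R$33901.00 − R$22000.00) = R$1752.00 + 25.2% × R$11901.00 = R$4751.05
Unemployment Insurance: 4% × R$35001.00 = R$1400.04
Retirement Security Contribution: 1.6% × R$35001.00 = R$560.02
Total: R$4751.05 + R$1400.04 + R$560.02 = R$6711.11

R$6711.11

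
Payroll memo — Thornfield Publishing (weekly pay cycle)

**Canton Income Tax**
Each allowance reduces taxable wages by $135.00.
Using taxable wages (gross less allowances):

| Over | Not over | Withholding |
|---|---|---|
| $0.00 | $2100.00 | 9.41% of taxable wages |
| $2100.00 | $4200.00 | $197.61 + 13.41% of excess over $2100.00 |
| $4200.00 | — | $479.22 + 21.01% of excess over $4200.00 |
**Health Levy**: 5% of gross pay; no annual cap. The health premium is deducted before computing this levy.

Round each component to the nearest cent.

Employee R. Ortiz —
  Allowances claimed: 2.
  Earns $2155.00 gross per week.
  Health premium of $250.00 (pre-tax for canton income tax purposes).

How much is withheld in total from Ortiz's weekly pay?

Canton Income Tax: taxable = $2155.00 − $250.00 − 2×$135.00 = $1635.00
  9.41% × $1635.00 = $153.85
Health Levy: 5% × $1905.00 = $95.25
Total: $153.85 + $95.25 = $249.10

$249.10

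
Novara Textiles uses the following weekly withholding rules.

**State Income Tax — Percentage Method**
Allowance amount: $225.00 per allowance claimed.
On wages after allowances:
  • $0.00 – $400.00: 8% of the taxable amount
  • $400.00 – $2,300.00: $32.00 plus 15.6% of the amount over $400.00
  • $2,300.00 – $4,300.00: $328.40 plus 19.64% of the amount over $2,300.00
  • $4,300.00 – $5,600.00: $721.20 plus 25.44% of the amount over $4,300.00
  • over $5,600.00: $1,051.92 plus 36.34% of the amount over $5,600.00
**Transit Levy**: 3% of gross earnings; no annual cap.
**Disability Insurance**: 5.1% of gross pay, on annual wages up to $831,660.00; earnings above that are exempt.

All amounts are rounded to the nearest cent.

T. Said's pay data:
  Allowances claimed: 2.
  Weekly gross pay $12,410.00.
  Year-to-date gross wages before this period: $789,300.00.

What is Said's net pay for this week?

$8,041.65

State Income Tax: taxable = $12,410.00 − 2×$225.00 = $11,960.00
  $1,051.92 + 36.34% × ($11,960.00 − $5,600.00) = $1,051.92 + 36.34% × $6,360.00 = $3,363.14
Transit Levy: 3% × $12,410.00 = $372.30
Disability Insurance: 5.1% × $12,410.00 = $632.91
Total withheld: $3,363.14 + $372.30 + $632.91 = $4,368.35
Net pay: $12,410.00 − $4,368.35 = $8,041.65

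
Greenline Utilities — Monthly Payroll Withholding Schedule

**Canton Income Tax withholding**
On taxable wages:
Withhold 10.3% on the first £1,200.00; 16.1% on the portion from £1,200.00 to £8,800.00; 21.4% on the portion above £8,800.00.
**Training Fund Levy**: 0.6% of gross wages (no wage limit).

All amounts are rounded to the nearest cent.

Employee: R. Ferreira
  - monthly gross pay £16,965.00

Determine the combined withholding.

Canton Income Tax: taxable = £16,965.00
  £1,347.20 + 21.4% × (£16,965.00 − £8,800.00) = £1,347.20 + 21.4% × £8,165.00 = £3,094.51
Training Fund Levy: 0.6% × £16,965.00 = £101.79
Total: £3,094.51 + £101.79 = £3,196.30

£3,196.30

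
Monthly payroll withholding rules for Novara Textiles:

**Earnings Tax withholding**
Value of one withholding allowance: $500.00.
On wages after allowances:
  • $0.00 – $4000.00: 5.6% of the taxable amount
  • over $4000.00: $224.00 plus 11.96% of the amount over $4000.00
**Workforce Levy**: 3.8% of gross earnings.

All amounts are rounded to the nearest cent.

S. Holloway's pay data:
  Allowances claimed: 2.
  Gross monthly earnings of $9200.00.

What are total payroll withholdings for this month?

Earnings Tax: taxable = $9200.00 − 2×$500.00 = $8200.00
  $224.00 + 11.96% × ($8200.00 − $4000.00) = $224.00 + 11.96% × $4200.00 = $726.32
Workforce Levy: 3.8% × $9200.00 = $349.60
Total: $726.32 + $349.60 = $1075.92

$1075.92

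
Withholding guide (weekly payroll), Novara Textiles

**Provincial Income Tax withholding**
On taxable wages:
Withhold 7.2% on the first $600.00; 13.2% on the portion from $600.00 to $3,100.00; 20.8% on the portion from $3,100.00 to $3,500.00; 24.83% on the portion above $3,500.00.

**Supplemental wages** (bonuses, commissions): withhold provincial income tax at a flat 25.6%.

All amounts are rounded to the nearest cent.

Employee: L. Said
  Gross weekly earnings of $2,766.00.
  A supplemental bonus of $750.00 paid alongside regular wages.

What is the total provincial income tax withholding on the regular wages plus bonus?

$521.11

Provincial Income Tax: taxable = $2,766.00
  $43.20 + 13.2% × ($2,766.00 − $600.00) = $43.20 + 13.2% × $2,166.00 = $329.11
Supplemental (25.6% flat on bonus): 25.6% × $750.00 = $192.00
Total provincial income tax: $329.11 + $192.00 = $521.11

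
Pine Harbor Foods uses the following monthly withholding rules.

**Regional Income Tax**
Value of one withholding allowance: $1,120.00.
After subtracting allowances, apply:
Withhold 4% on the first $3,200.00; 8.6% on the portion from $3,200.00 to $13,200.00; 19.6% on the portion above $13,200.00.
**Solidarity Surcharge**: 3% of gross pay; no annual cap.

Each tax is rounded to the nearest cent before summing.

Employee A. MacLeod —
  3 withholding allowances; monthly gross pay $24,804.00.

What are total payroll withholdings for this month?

Regional Income Tax: taxable = $24,804.00 − 3×$1,120.00 = $21,444.00
  $988.00 + 19.6% × ($21,444.00 − $13,200.00) = $988.00 + 19.6% × $8,244.00 = $2,603.82
Solidarity Surcharge: 3% × $24,804.00 = $744.12
Total: $2,603.82 + $744.12 = $3,347.94

$3,347.94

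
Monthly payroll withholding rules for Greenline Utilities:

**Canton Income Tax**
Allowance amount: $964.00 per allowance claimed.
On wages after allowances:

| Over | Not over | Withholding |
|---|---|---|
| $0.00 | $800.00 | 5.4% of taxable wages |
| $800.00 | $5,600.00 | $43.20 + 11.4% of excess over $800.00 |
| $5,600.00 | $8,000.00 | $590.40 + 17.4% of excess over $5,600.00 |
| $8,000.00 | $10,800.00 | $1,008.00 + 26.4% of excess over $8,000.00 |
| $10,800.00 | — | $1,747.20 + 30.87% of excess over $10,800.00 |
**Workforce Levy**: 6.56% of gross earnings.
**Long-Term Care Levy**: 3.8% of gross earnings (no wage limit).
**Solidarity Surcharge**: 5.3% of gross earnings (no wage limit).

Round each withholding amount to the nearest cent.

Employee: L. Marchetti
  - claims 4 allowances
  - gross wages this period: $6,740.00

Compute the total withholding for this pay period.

Canton Income Tax: taxable = $6,740.00 − 4×$964.00 = $2,884.00
  $43.20 + 11.4% × ($2,884.00 − $800.00) = $43.20 + 11.4% × $2,084.00 = $280.78
Workforce Levy: 6.56% × $6,740.00 = $442.14
Long-Term Care Levy: 3.8% × $6,740.00 = $256.12
Solidarity Surcharge: 5.3% × $6,740.00 = $357.22
Total: $280.78 + $442.14 + $256.12 + $357.22 = $1,336.26

$1,336.26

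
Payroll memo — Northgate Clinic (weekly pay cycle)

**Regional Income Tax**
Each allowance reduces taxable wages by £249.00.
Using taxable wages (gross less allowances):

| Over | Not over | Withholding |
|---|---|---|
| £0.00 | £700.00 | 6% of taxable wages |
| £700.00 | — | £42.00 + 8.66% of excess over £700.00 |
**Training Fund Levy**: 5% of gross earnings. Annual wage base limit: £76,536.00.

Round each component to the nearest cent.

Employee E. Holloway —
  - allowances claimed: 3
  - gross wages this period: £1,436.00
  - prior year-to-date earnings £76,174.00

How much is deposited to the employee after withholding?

£1,376.56

Regional Income Tax: taxable = £1,436.00 − 3×£249.00 = £689.00
  6% × £689.00 = £41.34
Training Fund Levy: cap £76,536.00 − YTD £76,174.00 = £362.00 subject; 5% × £362.00 = £18.10
Total withheld: £41.34 + £18.10 = £59.44
Net pay: £1,436.00 − £59.44 = £1,376.56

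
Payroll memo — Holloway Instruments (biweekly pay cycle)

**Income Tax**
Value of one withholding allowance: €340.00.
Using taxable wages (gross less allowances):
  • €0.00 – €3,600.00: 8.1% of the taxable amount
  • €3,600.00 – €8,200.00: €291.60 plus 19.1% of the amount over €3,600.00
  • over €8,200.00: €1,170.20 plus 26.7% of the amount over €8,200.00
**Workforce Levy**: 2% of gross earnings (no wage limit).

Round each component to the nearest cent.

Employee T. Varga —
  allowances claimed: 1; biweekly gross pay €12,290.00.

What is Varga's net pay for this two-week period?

Income Tax: taxable = €12,290.00 − 1×€340.00 = €11,950.00
  €1,170.20 + 26.7% × (€11,950.00 − €8,200.00) = €1,170.20 + 26.7% × €3,750.00 = €2,171.45
Workforce Levy: 2% × €12,290.00 = €245.80
Total withheld: €2,171.45 + €245.80 = €2,417.25
Net pay: €12,290.00 − €2,417.25 = €9,872.75

€9,872.75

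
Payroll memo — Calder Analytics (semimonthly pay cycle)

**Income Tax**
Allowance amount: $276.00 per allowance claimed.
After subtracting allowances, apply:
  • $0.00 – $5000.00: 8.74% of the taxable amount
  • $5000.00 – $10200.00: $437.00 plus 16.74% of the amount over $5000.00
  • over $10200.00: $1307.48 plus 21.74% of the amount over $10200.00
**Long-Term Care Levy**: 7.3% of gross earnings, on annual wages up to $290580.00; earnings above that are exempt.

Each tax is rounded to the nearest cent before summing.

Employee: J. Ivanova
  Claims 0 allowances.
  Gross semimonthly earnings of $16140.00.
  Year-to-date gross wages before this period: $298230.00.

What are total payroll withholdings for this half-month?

Income Tax: taxable = $16140.00
  $1307.48 + 21.74% × ($16140.00 − $10200.00) = $1307.48 + 21.74% × $5940.00 = $2598.84
Long-Term Care Levy: YTD $298230.00 ≥ cap $290580.00 → $0.00
Total: $2598.84 + $0.00 = $2598.84

$2598.84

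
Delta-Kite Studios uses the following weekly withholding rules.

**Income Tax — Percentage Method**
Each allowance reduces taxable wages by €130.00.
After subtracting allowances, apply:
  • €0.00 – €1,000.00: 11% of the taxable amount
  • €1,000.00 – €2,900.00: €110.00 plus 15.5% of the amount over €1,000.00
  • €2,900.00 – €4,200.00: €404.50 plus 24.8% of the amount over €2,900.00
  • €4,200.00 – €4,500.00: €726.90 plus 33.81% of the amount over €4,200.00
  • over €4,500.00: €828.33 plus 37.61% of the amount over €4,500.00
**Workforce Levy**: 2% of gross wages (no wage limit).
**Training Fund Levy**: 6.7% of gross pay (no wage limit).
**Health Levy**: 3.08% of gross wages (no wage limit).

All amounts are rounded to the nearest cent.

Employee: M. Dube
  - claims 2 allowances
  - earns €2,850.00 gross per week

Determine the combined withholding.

€692.18

Income Tax: taxable = €2,850.00 − 2×€130.00 = €2,590.00
  €110.00 + 15.5% × (€2,590.00 − €1,000.00) = €110.00 + 15.5% × €1,590.00 = €356.45
Workforce Levy: 2% × €2,850.00 = €57.00
Training Fund Levy: 6.7% × €2,850.00 = €190.95
Health Levy: 3.08% × €2,850.00 = €87.78
Total: €356.45 + €57.00 + €190.95 + €87.78 = €692.18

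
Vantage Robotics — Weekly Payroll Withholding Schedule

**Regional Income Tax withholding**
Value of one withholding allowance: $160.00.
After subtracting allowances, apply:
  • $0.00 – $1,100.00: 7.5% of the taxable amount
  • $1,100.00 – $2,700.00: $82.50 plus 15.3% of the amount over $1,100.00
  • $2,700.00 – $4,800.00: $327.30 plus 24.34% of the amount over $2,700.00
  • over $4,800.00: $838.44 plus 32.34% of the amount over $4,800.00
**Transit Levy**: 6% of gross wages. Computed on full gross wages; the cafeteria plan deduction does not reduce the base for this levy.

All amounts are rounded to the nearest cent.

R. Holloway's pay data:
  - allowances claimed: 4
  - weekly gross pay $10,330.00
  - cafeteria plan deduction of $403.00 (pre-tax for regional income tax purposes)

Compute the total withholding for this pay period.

Regional Income Tax: taxable = $10,330.00 − $403.00 − 4×$160.00 = $9,287.00
  $838.44 + 32.34% × ($9,287.00 − $4,800.00) = $838.44 + 32.34% × $4,487.00 = $2,289.54
Transit Levy: 6% × $10,330.00 = $619.80
Total: $2,289.54 + $619.80 = $2,909.34

$2,909.34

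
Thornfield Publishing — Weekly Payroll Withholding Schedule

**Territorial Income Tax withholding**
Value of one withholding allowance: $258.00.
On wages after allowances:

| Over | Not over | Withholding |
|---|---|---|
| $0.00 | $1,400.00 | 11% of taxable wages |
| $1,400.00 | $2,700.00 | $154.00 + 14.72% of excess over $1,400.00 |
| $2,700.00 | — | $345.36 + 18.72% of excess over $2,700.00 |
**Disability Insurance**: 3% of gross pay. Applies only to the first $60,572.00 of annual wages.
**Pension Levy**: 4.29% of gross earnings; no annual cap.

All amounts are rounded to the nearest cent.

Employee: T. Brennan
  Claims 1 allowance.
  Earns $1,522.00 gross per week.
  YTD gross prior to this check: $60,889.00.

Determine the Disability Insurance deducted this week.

$0.00

Disability Insurance: YTD $60,889.00 ≥ cap $60,572.00 → $0.00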